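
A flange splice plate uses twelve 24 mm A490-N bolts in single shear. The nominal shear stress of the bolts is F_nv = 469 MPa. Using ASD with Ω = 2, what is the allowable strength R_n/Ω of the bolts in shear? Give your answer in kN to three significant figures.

1270 kN

A_b = π × 24² / 4 = 452.4 mm².
R_n = F_nv · A_b · n · n_s = 469 × 452.4 × 12 × 1 / 1000 = 2546 kN.
Allowable strength R_n/Ω = 2546 / 2 = 1270 kN.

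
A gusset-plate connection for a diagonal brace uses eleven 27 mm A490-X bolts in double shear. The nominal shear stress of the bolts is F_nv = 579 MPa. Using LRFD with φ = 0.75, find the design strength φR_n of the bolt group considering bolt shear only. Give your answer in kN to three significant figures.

A_b = π × 27² / 4 = 572.6 mm².
R_n = F_nv · A_b · n · n_s = 579 × 572.6 × 11 × 2 / 1000 = 7293 kN.
Design strength φR_n = 0.75 × 7293 = 5470 kN.

5470 kN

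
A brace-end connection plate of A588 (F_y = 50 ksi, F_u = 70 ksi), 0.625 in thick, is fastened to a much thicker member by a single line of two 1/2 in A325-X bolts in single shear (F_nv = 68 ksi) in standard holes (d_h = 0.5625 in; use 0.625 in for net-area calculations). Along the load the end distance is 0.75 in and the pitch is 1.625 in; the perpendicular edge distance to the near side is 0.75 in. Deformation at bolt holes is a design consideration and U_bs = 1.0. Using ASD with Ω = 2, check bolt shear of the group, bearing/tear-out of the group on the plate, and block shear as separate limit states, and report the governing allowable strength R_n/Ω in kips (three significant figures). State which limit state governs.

Bolt shear: A_b = π·0.5²/4 = 0.1963 in²; R_n = 68 × 0.1963 × 2 × 1 = 26.7 kips → 26.7 / 2 = 13.4 kips.
Bearing: edge l_c = 0.4688, r_n = 24.61 kips; interior l_c = 1.062, r_n = 52.5 kips; R_n = 24.61 + 1·52.5 = 77.11 kips → 38.6 kips.
Block shear: A_gv = 1.484, A_nv = 0.8984, A_nt = 0.2734 in²; R_n = min(0.6F_uA_nv, 0.6F_yA_gv) + U_bs·F_u·A_nt = 56.88 kips → 28.4 kips.
Bolt shear governs: 13.4 kips.

13.4 kips (bolt shear governs)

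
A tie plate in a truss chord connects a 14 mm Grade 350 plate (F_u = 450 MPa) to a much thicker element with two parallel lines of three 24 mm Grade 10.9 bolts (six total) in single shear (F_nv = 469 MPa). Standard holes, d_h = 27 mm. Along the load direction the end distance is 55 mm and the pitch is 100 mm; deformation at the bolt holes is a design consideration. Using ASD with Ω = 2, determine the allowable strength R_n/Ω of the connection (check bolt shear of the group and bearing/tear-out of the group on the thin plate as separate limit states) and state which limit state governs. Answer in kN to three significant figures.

Bolt shear: A_b = π·24²/4 = 452.4 mm²; R_n = 469 × 452.4 × 6 × 1 / 1000 = 1273 kN → 1273 / 2 = 637 kN.
Bearing (1.2 l_c t F_u ≤ 2.4 d t F_u): upper limit = 2.4·24·14·450 / 1000 = 362.9 kN.
  Edge l_c = 55 − 27/2 = 41.5 → r_n = 313.7 kN; interior l_c = 100 − 27 = 73 → r_n = 362.9 kN.
  R_n,bearing = 2·313.7 + 4·362.9 = 2079 kN → 2079 / 2 = 1040 kN.
Bolt shear governs: 637 kN.

637 kN (bolt shear governs)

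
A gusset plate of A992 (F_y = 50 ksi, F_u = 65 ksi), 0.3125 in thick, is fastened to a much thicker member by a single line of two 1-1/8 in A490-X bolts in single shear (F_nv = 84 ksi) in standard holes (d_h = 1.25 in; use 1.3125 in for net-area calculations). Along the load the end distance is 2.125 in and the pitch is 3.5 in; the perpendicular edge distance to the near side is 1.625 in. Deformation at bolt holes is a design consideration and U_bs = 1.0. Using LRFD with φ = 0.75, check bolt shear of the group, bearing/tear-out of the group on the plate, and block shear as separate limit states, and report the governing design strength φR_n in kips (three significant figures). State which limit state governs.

48.2 kips (block shear governs)

Bolt shear: A_b = π·1.125²/4 = 0.994 in²; R_n = 84 × 0.994 × 2 × 1 = 167 kips → 0.75 × 167 = 125 kips.
Bearing: edge l_c = 1.5, r_n = 36.56 kips; interior l_c = 2.25, r_n = 54.84 kips; R_n = 36.56 + 1·54.84 = 91.41 kips → 68.6 kips.
Block shear: A_gv = 1.758, A_nv = 1.143, A_nt = 0.3027 in²; R_n = min(0.6F_uA_nv, 0.6F_yA_gv) + U_bs·F_u·A_nt = 64.24 kips → 48.2 kips.
Block shear governs: 48.2 kips.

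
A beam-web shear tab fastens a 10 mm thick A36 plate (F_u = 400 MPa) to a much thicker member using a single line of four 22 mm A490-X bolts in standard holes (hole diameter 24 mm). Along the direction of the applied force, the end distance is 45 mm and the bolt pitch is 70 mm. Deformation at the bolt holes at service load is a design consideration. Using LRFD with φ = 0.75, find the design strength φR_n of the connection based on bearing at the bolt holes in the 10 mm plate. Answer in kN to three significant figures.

594 kN

Per bolt r_n = 1.2 l_c t F_u ≤ 2.4 d t F_u; upper limit = 2.4 × 22 × 10 × 400 / 1000 = 211.2 kN.
Edge bolt: l_c = 45 − 24/2 = 33 mm → 1.2 × 33 × 10 × 400 / 1000 = 158.4 → r_n = 158.4 kN.
Interior bolts: l_c = 70 − 24 = 46 mm → 1.2 × 46 × 10 × 400 / 1000 = 220.8 → r_n = 211.2 kN.
R_n = 1 × 158.4 + 3 × 211.2 = 792 kN.
Design strength φR_n = 0.75 × 792 = 594 kN.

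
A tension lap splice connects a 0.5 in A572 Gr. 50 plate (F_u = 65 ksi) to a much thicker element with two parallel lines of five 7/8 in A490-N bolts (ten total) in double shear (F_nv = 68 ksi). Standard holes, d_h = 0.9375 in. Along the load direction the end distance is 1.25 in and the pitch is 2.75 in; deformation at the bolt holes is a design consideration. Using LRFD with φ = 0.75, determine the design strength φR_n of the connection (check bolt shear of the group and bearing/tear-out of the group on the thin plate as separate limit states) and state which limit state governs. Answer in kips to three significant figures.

455 kips (bearing governs)

Bolt shear: A_b = π·0.875²/4 = 0.6013 in²; R_n = 68 × 0.6013 × 10 × 2 = 817.8 kips → 0.75 × 817.8 = 613 kips.
Bearing (1.2 l_c t F_u ≤ 2.4 d t F_u): upper limit = 2.4·0.875·0.5·65 = 68.25 kips.
  Edge l_c = 1.25 − 0.9375/2 = 0.7812 → r_n = 30.47 kips; interior l_c = 2.75 − 0.9375 = 1.812 → r_n = 68.25 kips.
  R_n,bearing = 2·30.47 + 8·68.25 = 606.9 kips → 0.75 × 606.9 = 455 kips.
Bearing governs: 455 kips.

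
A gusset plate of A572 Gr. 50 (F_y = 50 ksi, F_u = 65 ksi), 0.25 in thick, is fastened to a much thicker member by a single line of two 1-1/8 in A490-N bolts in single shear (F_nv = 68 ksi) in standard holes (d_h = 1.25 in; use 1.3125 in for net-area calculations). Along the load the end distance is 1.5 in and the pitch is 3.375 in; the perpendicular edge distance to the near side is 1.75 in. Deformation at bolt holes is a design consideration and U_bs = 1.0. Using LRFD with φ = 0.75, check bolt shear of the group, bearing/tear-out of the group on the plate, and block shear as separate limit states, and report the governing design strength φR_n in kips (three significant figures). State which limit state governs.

34.6 kips (block shear governs)

Bolt shear: A_b = π·1.125²/4 = 0.994 in²; R_n = 68 × 0.994 × 2 × 1 = 135.2 kips → 0.75 × 135.2 = 101 kips.
Bearing: edge l_c = 0.875, r_n = 17.06 kips; interior l_c = 2.125, r_n = 41.44 kips; R_n = 17.06 + 1·41.44 = 58.5 kips → 43.9 kips.
Block shear: A_gv = 1.219, A_nv = 0.7266, A_nt = 0.2734 in²; R_n = min(0.6F_uA_nv, 0.6F_yA_gv) + U_bs·F_u·A_nt = 46.11 kips → 34.6 kips.
Block shear governs: 34.6 kips.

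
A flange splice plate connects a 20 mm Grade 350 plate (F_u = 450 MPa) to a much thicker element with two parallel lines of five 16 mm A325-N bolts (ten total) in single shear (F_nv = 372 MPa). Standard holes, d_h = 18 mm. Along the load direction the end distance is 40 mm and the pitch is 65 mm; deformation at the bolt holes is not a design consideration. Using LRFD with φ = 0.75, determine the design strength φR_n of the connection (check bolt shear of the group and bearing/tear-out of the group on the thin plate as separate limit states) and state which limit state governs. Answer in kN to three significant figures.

Bolt shear: A_b = π·16²/4 = 201.1 mm²; R_n = 372 × 201.1 × 10 × 1 / 1000 = 748 kN → 0.75 × 748 = 561 kN.
Bearing (1.5 l_c t F_u ≤ 3.0 d t F_u): upper limit = 3.0·16·20·450 / 1000 = 432 kN.
  Edge l_c = 40 − 18/2 = 31 → r_n = 418.5 kN; interior l_c = 65 − 18 = 47 → r_n = 432 kN.
  R_n,bearing = 2·418.5 + 8·432 = 4293 kN → 0.75 × 4293 = 3220 kN.
Bolt shear governs: 561 kN.

561 kN (bolt shear governs)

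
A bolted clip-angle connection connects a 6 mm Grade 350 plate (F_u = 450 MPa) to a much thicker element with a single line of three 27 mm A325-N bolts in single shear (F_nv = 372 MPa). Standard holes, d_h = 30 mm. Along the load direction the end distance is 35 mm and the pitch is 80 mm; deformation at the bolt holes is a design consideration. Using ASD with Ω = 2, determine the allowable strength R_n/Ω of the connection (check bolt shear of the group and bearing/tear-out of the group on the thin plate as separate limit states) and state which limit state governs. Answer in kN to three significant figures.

194 kN (bearing governs)

Bolt shear: A_b = π·27²/4 = 572.6 mm²; R_n = 372 × 572.6 × 3 × 1 / 1000 = 639 kN → 639 / 2 = 319 kN.
Bearing (1.2 l_c t F_u ≤ 2.4 d t F_u): upper limit = 2.4·27·6·450 / 1000 = 175 kN.
  Edge l_c = 35 − 30/2 = 20 → r_n = 64.8 kN; interior l_c = 80 − 30 = 50 → r_n = 162 kN.
  R_n,bearing = 1·64.8 + 2·162 = 388.8 kN → 388.8 / 2 = 194 kN.
Bearing governs: 194 kN.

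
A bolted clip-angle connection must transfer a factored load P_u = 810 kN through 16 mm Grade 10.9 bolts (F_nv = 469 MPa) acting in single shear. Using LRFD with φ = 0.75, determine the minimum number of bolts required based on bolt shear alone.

12 bolts

A_b = π·16²/4 = 201.1 mm².
Per-bolt design strength φR_n = 0.75 × 469 × 201.1 × 1 / 1000 = 70.72 kN.
n ≥ 810 / 70.72 = 11.45 → use 12 bolts.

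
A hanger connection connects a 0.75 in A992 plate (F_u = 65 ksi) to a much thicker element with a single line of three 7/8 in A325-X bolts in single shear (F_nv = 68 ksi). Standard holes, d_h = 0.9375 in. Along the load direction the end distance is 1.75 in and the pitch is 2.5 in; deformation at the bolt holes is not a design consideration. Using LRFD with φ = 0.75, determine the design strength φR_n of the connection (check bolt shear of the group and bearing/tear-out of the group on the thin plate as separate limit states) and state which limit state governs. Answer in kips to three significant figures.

Bolt shear: A_b = π·0.875²/4 = 0.6013 in²; R_n = 68 × 0.6013 × 3 × 1 = 122.7 kips → 0.75 × 122.7 = 92 kips.
Bearing (1.5 l_c t F_u ≤ 3.0 d t F_u): upper limit = 3.0·0.875·0.75·65 = 128 kips.
  Edge l_c = 1.75 − 0.9375/2 = 1.281 → r_n = 93.69 kips; interior l_c = 2.5 − 0.9375 = 1.562 → r_n = 114.3 kips.
  R_n,bearing = 1·93.69 + 2·114.3 = 322.2 kips → 0.75 × 322.2 = 242 kips.
Bolt shear governs: 92 kips.

92 kips (bolt shear governs)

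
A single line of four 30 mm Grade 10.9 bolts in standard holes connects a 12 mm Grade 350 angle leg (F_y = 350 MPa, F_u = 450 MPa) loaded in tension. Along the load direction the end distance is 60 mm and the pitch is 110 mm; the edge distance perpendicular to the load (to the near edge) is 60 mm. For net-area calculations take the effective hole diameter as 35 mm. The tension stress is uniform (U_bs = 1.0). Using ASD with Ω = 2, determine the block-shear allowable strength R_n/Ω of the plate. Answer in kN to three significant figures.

548 kN

Shear plane L_v = 60 + 3·110 = 390 mm; A_gv = 390 × 12 = 4680 mm².
A_nv = (390 − 3.5·35) × 12 = 3210 mm².
A_nt = (60 − 0.5·35) × 12 = 510 mm².
0.6 F_u A_nv = 866.7 kN; 0.6 F_y A_gv = 982.8 kN → shear rupture governs the shear term.
R_n = 866.7 + 1.0 × 450 × 510 / 1000 = 1096 kN.
Allowable strength R_n/Ω = 1096 / 2 = 548 kN.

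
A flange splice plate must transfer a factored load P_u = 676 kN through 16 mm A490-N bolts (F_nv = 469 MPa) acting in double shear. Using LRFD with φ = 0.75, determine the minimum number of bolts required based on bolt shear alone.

5 bolts

A_b = π·16²/4 = 201.1 mm².
Per-bolt design strength φR_n = 0.75 × 469 × 201.1 × 2 / 1000 = 141.4 kN.
n ≥ 676 / 141.4 = 4.779 → use 5 bolts.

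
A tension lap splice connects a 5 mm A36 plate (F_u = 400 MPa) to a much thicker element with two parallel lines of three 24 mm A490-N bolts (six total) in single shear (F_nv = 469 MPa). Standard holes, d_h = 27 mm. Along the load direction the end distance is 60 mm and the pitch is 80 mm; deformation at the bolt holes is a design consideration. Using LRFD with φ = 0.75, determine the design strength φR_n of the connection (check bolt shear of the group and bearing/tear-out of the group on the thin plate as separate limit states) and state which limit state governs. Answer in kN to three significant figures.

Bolt shear: A_b = π·24²/4 = 452.4 mm²; R_n = 469 × 452.4 × 6 × 1 / 1000 = 1273 kN → 0.75 × 1273 = 955 kN.
Bearing (1.2 l_c t F_u ≤ 2.4 d t F_u): upper limit = 2.4·24·5·400 / 1000 = 115.2 kN.
  Edge l_c = 60 − 27/2 = 46.5 → r_n = 111.6 kN; interior l_c = 80 − 27 = 53 → r_n = 115.2 kN.
  R_n,bearing = 2·111.6 + 4·115.2 = 684 kN → 0.75 × 684 = 513 kN.
Bearing governs: 513 kN.

513 kN (bearing governs)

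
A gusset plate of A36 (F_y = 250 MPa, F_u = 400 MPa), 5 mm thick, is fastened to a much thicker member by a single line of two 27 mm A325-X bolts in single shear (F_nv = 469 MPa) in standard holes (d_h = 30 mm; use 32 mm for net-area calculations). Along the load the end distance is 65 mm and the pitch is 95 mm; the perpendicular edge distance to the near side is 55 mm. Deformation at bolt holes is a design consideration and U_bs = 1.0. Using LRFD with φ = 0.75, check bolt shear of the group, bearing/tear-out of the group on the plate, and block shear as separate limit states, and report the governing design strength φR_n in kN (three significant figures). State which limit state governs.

Bolt shear: A_b = π·27²/4 = 572.6 mm²; R_n = 469 × 572.6 × 2 × 1 / 1000 = 537.1 kN → 0.75 × 537.1 = 403 kN.
Bearing: edge l_c = 50, r_n = 120 kN; interior l_c = 65, r_n = 129.6 kN; R_n = 120 + 1·129.6 = 249.6 kN → 187 kN.
Block shear: A_gv = 800, A_nv = 560, A_nt = 195 mm²; R_n = min(0.6F_uA_nv, 0.6F_yA_gv) + U_bs·F_u·A_nt = 198 kN → 148 kN.
Block shear governs: 148 kN.

148 kN (block shear governs)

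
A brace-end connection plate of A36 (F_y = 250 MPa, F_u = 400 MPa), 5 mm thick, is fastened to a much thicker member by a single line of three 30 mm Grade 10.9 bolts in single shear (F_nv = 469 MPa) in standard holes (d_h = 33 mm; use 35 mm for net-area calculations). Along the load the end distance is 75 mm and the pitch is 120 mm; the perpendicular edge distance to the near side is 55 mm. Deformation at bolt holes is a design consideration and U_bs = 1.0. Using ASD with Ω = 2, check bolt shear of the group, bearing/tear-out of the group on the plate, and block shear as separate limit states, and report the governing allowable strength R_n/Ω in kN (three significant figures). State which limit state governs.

156 kN (block shear governs)

Bolt shear: A_b = π·30²/4 = 706.9 mm²; R_n = 469 × 706.9 × 3 × 1 / 1000 = 994.5 kN → 994.5 / 2 = 497 kN.
Bearing: edge l_c = 58.5, r_n = 140.4 kN; interior l_c = 87, r_n = 144 kN; R_n = 140.4 + 2·144 = 428.4 kN → 214 kN.
Block shear: A_gv = 1575, A_nv = 1138, A_nt = 187.5 mm²; R_n = min(0.6F_uA_nv, 0.6F_yA_gv) + U_bs·F_u·A_nt = 311.2 kN → 156 kN.
Block shear governs: 156 kN.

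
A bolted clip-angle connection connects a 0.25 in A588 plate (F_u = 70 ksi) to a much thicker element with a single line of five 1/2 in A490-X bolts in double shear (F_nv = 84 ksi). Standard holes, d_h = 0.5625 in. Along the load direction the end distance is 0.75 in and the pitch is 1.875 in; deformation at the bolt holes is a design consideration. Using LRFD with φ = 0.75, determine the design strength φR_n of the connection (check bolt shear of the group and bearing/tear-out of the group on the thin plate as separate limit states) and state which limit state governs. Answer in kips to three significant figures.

70.4 kips (bearing governs)

Bolt shear: A_b = π·0.5²/4 = 0.1963 in²; R_n = 84 × 0.1963 × 5 × 2 = 164.9 kips → 0.75 × 164.9 = 124 kips.
Bearing (1.2 l_c t F_u ≤ 2.4 d t F_u): upper limit = 2.4·0.5·0.25·70 = 21 kips.
  Edge l_c = 0.75 − 0.5625/2 = 0.4688 → r_n = 9.844 kips; interior l_c = 1.875 − 0.5625 = 1.312 → r_n = 21 kips.
  R_n,bearing = 1·9.844 + 4·21 = 93.84 kips → 0.75 × 93.84 = 70.4 kips.
Bearing governs: 70.4 kips.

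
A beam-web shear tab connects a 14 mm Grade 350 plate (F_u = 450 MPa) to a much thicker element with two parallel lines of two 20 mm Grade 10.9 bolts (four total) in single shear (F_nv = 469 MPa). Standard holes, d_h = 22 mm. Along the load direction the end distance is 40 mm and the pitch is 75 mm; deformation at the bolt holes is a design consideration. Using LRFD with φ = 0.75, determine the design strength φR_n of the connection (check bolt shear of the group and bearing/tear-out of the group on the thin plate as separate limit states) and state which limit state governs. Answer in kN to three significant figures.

Bolt shear: A_b = π·20²/4 = 314.2 mm²; R_n = 469 × 314.2 × 4 × 1 / 1000 = 589.4 kN → 0.75 × 589.4 = 442 kN.
Bearing (1.2 l_c t F_u ≤ 2.4 d t F_u): upper limit = 2.4·20·14·450 / 1000 = 302.4 kN.
  Edge l_c = 40 − 22/2 = 29 → r_n = 219.2 kN; interior l_c = 75 − 22 = 53 → r_n = 302.4 kN.
  R_n,bearing = 2·219.2 + 2·302.4 = 1043 kN → 0.75 × 1043 = 782 kN.
Bolt shear governs: 442 kN.

442 kN (bolt shear governs)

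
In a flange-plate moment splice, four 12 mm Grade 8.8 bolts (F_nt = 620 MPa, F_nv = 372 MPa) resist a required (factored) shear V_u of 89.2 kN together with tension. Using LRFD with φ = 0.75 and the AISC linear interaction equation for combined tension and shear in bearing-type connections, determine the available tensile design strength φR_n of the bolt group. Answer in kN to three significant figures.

125 kN

A_b = π·12²/4 = 113.1 mm²; f_rv = 89.2 × 1000 / (4 × 113.1) = 197.2 MPa.
F'_nt = 1.3 F_nt − (F_nt / φF_nv) f_rv = 1.3·620 − (620/(0.75·372))·197.2 = 367.8 MPa, capped at F_nt → F'_nt = 367.8 MPa.
R_n = F'_nt · A_b · n = 367.8 × 113.1 × 4 / 1000 = 166.4 kN.
Design strength φR_n = 0.75 × 166.4 = 125 kN.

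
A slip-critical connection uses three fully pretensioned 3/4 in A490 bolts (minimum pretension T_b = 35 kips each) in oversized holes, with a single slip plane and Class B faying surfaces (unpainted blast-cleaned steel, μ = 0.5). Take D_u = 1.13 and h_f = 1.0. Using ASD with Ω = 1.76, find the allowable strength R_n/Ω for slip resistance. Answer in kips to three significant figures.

R_n = μ · D_u · h_f · T_b · n_s · n_b = 0.5 × 1.13 × 1.0 × 35 × 1 × 3 = 59.32 kips.
Allowable strength R_n/Ω = 59.32 / 1.76 = 33.7 kips.

33.7 kips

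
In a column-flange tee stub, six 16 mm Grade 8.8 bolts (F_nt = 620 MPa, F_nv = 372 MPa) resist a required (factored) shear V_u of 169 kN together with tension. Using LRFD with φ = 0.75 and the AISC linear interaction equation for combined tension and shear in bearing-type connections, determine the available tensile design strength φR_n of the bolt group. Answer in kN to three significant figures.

448 kN

A_b = π·16²/4 = 201.1 mm²; f_rv = 169 × 1000 / (6 × 201.1) = 140.1 MPa.
F'_nt = 1.3 F_nt − (F_nt / φF_nv) f_rv = 1.3·620 − (620/(0.75·372))·140.1 = 494.7 MPa, capped at F_nt → F'_nt = 494.7 MPa.
R_n = F'_nt · A_b · n = 494.7 × 201.1 × 6 / 1000 = 596.8 kN.
Design strength φR_n = 0.75 × 596.8 = 448 kN.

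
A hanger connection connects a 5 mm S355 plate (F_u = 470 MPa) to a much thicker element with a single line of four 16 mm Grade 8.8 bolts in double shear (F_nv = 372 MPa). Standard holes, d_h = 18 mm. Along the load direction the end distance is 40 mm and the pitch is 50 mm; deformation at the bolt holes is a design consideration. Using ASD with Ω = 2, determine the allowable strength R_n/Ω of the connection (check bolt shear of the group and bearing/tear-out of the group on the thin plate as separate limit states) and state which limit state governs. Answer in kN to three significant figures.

179 kN (bearing governs)

Bolt shear: A_b = π·16²/4 = 201.1 mm²; R_n = 372 × 201.1 × 4 × 2 / 1000 = 598.4 kN → 598.4 / 2 = 299 kN.
Bearing (1.2 l_c t F_u ≤ 2.4 d t F_u): upper limit = 2.4·16·5·470 / 1000 = 90.24 kN.
  Edge l_c = 40 − 18/2 = 31 → r_n = 87.42 kN; interior l_c = 50 − 18 = 32 → r_n = 90.24 kN.
  R_n,bearing = 1·87.42 + 3·90.24 = 358.1 kN → 358.1 / 2 = 179 kN.
Bearing governs: 179 kN.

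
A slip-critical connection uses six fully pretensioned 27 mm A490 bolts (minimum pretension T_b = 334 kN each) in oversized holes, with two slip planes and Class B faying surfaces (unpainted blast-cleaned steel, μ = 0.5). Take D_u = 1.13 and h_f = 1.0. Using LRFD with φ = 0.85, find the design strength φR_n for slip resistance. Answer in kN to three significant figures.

1920 kN

R_n = μ · D_u · h_f · T_b · n_s · n_b = 0.5 × 1.13 × 1.0 × 334 × 2 × 6 = 2265 kN.
Design strength φR_n = 0.85 × 2265 = 1920 kN.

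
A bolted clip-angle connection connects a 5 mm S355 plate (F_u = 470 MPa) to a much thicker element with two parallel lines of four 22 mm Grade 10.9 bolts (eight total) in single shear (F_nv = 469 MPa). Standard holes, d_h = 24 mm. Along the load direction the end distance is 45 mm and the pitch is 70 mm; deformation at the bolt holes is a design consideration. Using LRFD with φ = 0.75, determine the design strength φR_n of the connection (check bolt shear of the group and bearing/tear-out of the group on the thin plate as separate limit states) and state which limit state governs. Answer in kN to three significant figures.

Bolt shear: A_b = π·22²/4 = 380.1 mm²; R_n = 469 × 380.1 × 8 × 1 / 1000 = 1426 kN → 0.75 × 1426 = 1070 kN.
Bearing (1.2 l_c t F_u ≤ 2.4 d t F_u): upper limit = 2.4·22·5·470 / 1000 = 124.1 kN.
  Edge l_c = 45 − 24/2 = 33 → r_n = 93.06 kN; interior l_c = 70 − 24 = 46 → r_n = 124.1 kN.
  R_n,bearing = 2·93.06 + 6·124.1 = 930.6 kN → 0.75 × 930.6 = 698 kN.
Bearing governs: 698 kN.

698 kN (bearing governs)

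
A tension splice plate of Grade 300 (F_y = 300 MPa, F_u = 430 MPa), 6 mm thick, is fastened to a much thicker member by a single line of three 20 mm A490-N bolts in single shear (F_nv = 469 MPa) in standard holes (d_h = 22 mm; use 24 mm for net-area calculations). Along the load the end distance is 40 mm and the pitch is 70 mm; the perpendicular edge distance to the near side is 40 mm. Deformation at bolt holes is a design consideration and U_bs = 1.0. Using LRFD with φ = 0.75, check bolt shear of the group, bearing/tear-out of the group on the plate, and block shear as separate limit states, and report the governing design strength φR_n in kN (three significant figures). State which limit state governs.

Bolt shear: A_b = π·20²/4 = 314.2 mm²; R_n = 469 × 314.2 × 3 × 1 / 1000 = 442 kN → 0.75 × 442 = 332 kN.
Bearing: edge l_c = 29, r_n = 89.78 kN; interior l_c = 48, r_n = 123.8 kN; R_n = 89.78 + 2·123.8 = 337.5 kN → 253 kN.
Block shear: A_gv = 1080, A_nv = 720, A_nt = 168 mm²; R_n = min(0.6F_uA_nv, 0.6F_yA_gv) + U_bs·F_u·A_nt = 258 kN → 194 kN.
Block shear governs: 194 kN.

194 kN (block shear governs)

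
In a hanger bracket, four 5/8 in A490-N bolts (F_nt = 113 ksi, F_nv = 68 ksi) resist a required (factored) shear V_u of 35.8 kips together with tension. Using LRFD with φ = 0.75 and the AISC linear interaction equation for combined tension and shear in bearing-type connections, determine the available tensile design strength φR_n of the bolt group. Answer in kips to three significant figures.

75.7 kips

A_b = π·0.625²/4 = 0.3068 in²; f_rv = 35.8 / (4 × 0.3068) = 29.17 ksi.
F'_nt = 1.3 F_nt − (F_nt / φF_nv) f_rv = 1.3·113 − (113/(0.75·68))·29.17 = 82.26 ksi, capped at F_nt → F'_nt = 82.26 ksi.
R_n = F'_nt · A_b · n = 82.26 × 0.3068 × 4 = 101 kips.
Design strength φR_n = 0.75 × 101 = 75.7 kips.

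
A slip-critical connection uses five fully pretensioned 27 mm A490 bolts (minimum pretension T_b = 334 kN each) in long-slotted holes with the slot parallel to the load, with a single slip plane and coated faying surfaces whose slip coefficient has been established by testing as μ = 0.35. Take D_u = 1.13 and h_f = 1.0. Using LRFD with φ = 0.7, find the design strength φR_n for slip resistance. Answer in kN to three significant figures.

R_n = μ · D_u · h_f · T_b · n_s · n_b = 0.35 × 1.13 × 1.0 × 334 × 1 × 5 = 660.5 kN.
Design strength φR_n = 0.7 × 660.5 = 462 kN.

462 kN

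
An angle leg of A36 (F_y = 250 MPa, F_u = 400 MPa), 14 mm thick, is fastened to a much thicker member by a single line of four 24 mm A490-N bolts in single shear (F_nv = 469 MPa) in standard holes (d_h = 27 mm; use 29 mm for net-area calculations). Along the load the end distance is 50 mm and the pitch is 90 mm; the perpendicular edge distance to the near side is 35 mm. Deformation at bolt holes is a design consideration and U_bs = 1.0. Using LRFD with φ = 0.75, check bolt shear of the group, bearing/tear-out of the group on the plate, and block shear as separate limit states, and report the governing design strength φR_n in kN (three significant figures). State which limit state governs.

590 kN (block shear governs)

Bolt shear: A_b = π·24²/4 = 452.4 mm²; R_n = 469 × 452.4 × 4 × 1 / 1000 = 848.7 kN → 0.75 × 848.7 = 637 kN.
Bearing: edge l_c = 36.5, r_n = 245.3 kN; interior l_c = 63, r_n = 322.6 kN; R_n = 245.3 + 3·322.6 = 1213 kN → 910 kN.
Block shear: A_gv = 4480, A_nv = 3059, A_nt = 287 mm²; R_n = min(0.6F_uA_nv, 0.6F_yA_gv) + U_bs·F_u·A_nt = 786.8 kN → 590 kN.
Block shear governs: 590 kN.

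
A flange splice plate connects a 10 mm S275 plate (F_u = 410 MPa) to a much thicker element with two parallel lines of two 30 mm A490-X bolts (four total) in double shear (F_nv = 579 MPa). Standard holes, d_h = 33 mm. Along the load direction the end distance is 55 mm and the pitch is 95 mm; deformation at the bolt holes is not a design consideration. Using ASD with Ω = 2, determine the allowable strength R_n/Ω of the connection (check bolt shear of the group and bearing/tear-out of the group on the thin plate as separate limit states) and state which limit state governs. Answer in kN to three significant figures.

606 kN (bearing governs)

Bolt shear: A_b = π·30²/4 = 706.9 mm²; R_n = 579 × 706.9 × 4 × 2 / 1000 = 3274 kN → 3274 / 2 = 1640 kN.
Bearing (1.5 l_c t F_u ≤ 3.0 d t F_u): upper limit = 3.0·30·10·410 / 1000 = 369 kN.
  Edge l_c = 55 − 33/2 = 38.5 → r_n = 236.8 kN; interior l_c = 95 − 33 = 62 → r_n = 369 kN.
  R_n,bearing = 2·236.8 + 2·369 = 1212 kN → 1212 / 2 = 606 kN.
Bearing governs: 606 kN.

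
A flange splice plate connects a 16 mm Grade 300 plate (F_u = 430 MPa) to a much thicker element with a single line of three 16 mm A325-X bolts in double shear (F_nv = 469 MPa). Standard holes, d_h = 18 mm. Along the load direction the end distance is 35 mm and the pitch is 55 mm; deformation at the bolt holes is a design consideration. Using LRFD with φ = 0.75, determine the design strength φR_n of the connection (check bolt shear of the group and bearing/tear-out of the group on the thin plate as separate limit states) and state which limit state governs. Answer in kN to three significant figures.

Bolt shear: A_b = π·16²/4 = 201.1 mm²; R_n = 469 × 201.1 × 3 × 2 / 1000 = 565.8 kN → 0.75 × 565.8 = 424 kN.
Bearing (1.2 l_c t F_u ≤ 2.4 d t F_u): upper limit = 2.4·16·16·430 / 1000 = 264.2 kN.
  Edge l_c = 35 − 18/2 = 26 → r_n = 214.7 kN; interior l_c = 55 − 18 = 37 → r_n = 264.2 kN.
  R_n,bearing = 1·214.7 + 2·264.2 = 743 kN → 0.75 × 743 = 557 kN.
Bolt shear governs: 424 kN.

424 kN (bolt shear governs)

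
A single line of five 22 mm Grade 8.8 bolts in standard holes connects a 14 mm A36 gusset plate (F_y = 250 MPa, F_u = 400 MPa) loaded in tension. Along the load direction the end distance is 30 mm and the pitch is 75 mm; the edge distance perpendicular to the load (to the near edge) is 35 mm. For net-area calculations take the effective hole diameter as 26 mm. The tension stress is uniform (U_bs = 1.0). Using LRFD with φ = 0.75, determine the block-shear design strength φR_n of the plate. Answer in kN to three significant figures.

Shear plane L_v = 30 + 4·75 = 330 mm; A_gv = 330 × 14 = 4620 mm².
A_nv = (330 − 4.5·26) × 14 = 2982 mm².
A_nt = (35 − 0.5·26) × 14 = 308 mm².
0.6 F_u A_nv = 715.7 kN; 0.6 F_y A_gv = 693 kN → shear yielding governs the shear term.
R_n = 693 + 1.0 × 400 × 308 / 1000 = 816.2 kN.
Design strength φR_n = 0.75 × 816.2 = 612 kN.

612 kN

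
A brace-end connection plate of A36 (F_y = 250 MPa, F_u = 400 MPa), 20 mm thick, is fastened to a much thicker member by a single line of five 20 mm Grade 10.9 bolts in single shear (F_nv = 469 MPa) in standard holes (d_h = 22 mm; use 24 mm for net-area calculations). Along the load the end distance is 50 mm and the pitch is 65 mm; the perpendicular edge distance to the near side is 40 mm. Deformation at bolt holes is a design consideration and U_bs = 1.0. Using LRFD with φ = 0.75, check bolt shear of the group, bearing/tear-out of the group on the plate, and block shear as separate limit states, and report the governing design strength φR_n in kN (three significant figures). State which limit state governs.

553 kN (bolt shear governs)

Bolt shear: A_b = π·20²/4 = 314.2 mm²; R_n = 469 × 314.2 × 5 × 1 / 1000 = 736.7 kN → 0.75 × 736.7 = 553 kN.
Bearing: edge l_c = 39, r_n = 374.4 kN; interior l_c = 43, r_n = 384 kN; R_n = 374.4 + 4·384 = 1910 kN → 1430 kN.
Block shear: A_gv = 6200, A_nv = 4040, A_nt = 560 mm²; R_n = min(0.6F_uA_nv, 0.6F_yA_gv) + U_bs·F_u·A_nt = 1154 kN → 866 kN.
Bolt shear governs: 553 kN.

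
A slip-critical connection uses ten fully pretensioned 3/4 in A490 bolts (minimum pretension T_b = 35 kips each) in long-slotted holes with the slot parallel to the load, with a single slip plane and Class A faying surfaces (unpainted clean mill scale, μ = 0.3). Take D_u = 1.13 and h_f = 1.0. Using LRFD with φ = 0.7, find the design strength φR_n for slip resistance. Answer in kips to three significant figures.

R_n = μ · D_u · h_f · T_b · n_s · n_b = 0.3 × 1.13 × 1.0 × 35 × 1 × 10 = 118.6 kips.
Design strength φR_n = 0.7 × 118.6 = 83.1 kips.

83.1 kips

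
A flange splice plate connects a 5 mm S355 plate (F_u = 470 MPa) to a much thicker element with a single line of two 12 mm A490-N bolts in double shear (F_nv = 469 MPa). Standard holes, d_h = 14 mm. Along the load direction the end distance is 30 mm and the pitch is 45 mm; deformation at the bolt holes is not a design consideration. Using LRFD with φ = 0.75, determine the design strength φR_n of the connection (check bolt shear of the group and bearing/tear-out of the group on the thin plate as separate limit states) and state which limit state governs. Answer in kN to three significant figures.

124 kN (bearing governs)

Bolt shear: A_b = π·12²/4 = 113.1 mm²; R_n = 469 × 113.1 × 2 × 2 / 1000 = 212.2 kN → 0.75 × 212.2 = 159 kN.
Bearing (1.5 l_c t F_u ≤ 3.0 d t F_u): upper limit = 3.0·12·5·470 / 1000 = 84.6 kN.
  Edge l_c = 30 − 14/2 = 23 → r_n = 81.08 kN; interior l_c = 45 − 14 = 31 → r_n = 84.6 kN.
  R_n,bearing = 1·81.08 + 1·84.6 = 165.7 kN → 0.75 × 165.7 = 124 kN.
Bearing governs: 124 kN.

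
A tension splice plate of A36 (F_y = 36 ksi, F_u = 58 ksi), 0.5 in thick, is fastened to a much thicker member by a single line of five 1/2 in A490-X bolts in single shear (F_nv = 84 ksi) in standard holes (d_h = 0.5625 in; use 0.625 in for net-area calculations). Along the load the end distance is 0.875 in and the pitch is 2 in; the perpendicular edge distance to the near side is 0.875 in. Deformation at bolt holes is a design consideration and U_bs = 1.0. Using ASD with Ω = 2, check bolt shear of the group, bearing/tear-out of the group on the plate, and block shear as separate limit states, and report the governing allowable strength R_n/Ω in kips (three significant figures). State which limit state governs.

Bolt shear: A_b = π·0.5²/4 = 0.1963 in²; R_n = 84 × 0.1963 × 5 × 1 = 82.47 kips → 82.47 / 2 = 41.2 kips.
Bearing: edge l_c = 0.5938, r_n = 20.66 kips; interior l_c = 1.438, r_n = 34.8 kips; R_n = 20.66 + 4·34.8 = 159.9 kips → 79.9 kips.
Block shear: A_gv = 4.438, A_nv = 3.031, A_nt = 0.2812 in²; R_n = min(0.6F_uA_nv, 0.6F_yA_gv) + U_bs·F_u·A_nt = 112.2 kips → 56.1 kips.
Bolt shear governs: 41.2 kips.

41.2 kips (bolt shear governs)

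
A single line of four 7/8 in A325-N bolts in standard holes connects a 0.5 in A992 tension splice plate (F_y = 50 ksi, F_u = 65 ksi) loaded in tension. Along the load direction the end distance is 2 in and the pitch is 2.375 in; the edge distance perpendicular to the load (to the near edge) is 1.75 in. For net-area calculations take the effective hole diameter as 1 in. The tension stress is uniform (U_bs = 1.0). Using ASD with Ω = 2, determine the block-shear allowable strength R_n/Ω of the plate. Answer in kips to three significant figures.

75.2 kips

Shear plane L_v = 2 + 3·2.375 = 9.125 in; A_gv = 9.125 × 0.5 = 4.562 in².
A_nv = (9.125 − 3.5·1) × 0.5 = 2.812 in².
A_nt = (1.75 − 0.5·1) × 0.5 = 0.625 in².
0.6 F_u A_nv = 109.7 kips; 0.6 F_y A_gv = 136.9 kips → shear rupture governs the shear term.
R_n = 109.7 + 1.0 × 65 × 0.625 = 150.3 kips.
Allowable strength R_n/Ω = 150.3 / 2 = 75.2 kips.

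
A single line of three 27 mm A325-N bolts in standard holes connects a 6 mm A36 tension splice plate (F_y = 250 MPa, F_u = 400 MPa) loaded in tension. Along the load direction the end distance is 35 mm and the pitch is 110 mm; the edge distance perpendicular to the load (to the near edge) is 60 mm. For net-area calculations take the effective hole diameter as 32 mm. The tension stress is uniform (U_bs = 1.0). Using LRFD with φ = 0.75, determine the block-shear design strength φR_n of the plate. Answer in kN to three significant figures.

251 kN

Shear plane L_v = 35 + 2·110 = 255 mm; A_gv = 255 × 6 = 1530 mm².
A_nv = (255 − 2.5·32) × 6 = 1050 mm².
A_nt = (60 − 0.5·32) × 6 = 264 mm².
0.6 F_u A_nv = 252 kN; 0.6 F_y A_gv = 229.5 kN → shear yielding governs the shear term.
R_n = 229.5 + 1.0 × 400 × 264 / 1000 = 335.1 kN.
Design strength φR_n = 0.75 × 335.1 = 251 kN.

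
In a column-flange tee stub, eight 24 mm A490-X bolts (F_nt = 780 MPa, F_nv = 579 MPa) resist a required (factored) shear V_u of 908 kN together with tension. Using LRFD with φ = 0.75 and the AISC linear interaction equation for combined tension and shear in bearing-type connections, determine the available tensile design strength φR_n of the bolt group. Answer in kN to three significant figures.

1530 kN

A_b = π·24²/4 = 452.4 mm²; f_rv = 908 × 1000 / (8 × 452.4) = 250.9 MPa.
F'_nt = 1.3 F_nt − (F_nt / φF_nv) f_rv = 1.3·780 − (780/(0.75·579))·250.9 = 563.4 MPa, capped at F_nt → F'_nt = 563.4 MPa.
R_n = F'_nt · A_b · n = 563.4 × 452.4 × 8 / 1000 = 2039 kN.
Design strength φR_n = 0.75 × 2039 = 1530 kN.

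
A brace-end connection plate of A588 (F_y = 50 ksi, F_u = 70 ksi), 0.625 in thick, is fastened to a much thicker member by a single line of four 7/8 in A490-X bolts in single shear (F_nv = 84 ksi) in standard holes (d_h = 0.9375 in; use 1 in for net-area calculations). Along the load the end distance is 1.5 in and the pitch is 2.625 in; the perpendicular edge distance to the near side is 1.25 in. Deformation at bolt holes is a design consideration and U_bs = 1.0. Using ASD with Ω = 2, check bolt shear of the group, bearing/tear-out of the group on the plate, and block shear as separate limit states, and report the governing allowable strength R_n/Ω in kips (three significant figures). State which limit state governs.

Bolt shear: A_b = π·0.875²/4 = 0.6013 in²; R_n = 84 × 0.6013 × 4 × 1 = 202 kips → 202 / 2 = 101 kips.
Bearing: edge l_c = 1.031, r_n = 54.14 kips; interior l_c = 1.688, r_n = 88.59 kips; R_n = 54.14 + 3·88.59 = 319.9 kips → 160 kips.
Block shear: A_gv = 5.859, A_nv = 3.672, A_nt = 0.4688 in²; R_n = min(0.6F_uA_nv, 0.6F_yA_gv) + U_bs·F_u·A_nt = 187 kips → 93.5 kips.
Block shear governs: 93.5 kips.

93.5 kips (block shear governs)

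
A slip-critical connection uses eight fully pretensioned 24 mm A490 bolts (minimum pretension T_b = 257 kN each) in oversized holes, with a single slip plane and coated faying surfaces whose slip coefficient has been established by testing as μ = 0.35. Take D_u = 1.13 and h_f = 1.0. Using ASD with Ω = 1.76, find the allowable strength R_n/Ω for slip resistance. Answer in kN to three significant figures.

462 kN

R_n = μ · D_u · h_f · T_b · n_s · n_b = 0.35 × 1.13 × 1.0 × 257 × 1 × 8 = 813.1 kN.
Allowable strength R_n/Ω = 813.1 / 1.76 = 462 kN.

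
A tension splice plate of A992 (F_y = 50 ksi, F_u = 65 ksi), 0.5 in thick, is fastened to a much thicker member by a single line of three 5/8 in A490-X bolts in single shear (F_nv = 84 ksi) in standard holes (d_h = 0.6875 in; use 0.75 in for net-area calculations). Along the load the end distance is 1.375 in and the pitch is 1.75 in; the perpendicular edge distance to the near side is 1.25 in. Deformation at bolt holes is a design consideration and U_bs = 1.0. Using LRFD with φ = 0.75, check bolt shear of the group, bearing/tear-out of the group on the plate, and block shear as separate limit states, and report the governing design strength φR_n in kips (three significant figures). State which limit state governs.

58 kips (bolt shear governs)

Bolt shear: A_b = π·0.625²/4 = 0.3068 in²; R_n = 84 × 0.3068 × 3 × 1 = 77.31 kips → 0.75 × 77.31 = 58 kips.
Bearing: edge l_c = 1.031, r_n = 40.22 kips; interior l_c = 1.062, r_n = 41.44 kips; R_n = 40.22 + 2·41.44 = 123.1 kips → 92.3 kips.
Block shear: A_gv = 2.438, A_nv = 1.5, A_nt = 0.4375 in²; R_n = min(0.6F_uA_nv, 0.6F_yA_gv) + U_bs·F_u·A_nt = 86.94 kips → 65.2 kips.
Bolt shear governs: 58 kips.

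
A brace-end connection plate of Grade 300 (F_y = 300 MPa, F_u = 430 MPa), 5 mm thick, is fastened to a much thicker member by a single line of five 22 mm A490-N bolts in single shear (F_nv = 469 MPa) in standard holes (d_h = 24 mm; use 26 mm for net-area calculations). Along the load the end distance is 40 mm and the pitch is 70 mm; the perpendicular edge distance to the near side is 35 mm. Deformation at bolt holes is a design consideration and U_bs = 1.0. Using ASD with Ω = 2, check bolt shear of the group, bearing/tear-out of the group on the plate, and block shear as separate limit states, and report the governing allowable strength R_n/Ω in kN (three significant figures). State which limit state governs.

155 kN (block shear governs)

Bolt shear: A_b = π·22²/4 = 380.1 mm²; R_n = 469 × 380.1 × 5 × 1 / 1000 = 891.4 kN → 891.4 / 2 = 446 kN.
Bearing: edge l_c = 28, r_n = 72.24 kN; interior l_c = 46, r_n = 113.5 kN; R_n = 72.24 + 4·113.5 = 526.3 kN → 263 kN.
Block shear: A_gv = 1600, A_nv = 1015, A_nt = 110 mm²; R_n = min(0.6F_uA_nv, 0.6F_yA_gv) + U_bs·F_u·A_nt = 309.2 kN → 155 kN.
Block shear governs: 155 kN.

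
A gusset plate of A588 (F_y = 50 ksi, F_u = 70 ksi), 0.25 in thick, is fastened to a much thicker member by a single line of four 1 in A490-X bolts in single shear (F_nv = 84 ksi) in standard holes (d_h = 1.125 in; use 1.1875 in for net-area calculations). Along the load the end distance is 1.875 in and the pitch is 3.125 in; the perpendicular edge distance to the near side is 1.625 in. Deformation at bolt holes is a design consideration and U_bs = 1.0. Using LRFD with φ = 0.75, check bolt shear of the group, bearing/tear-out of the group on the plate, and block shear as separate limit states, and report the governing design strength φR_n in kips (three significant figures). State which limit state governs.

69.4 kips (block shear governs)

Bolt shear: A_b = π·1²/4 = 0.7854 in²; R_n = 84 × 0.7854 × 4 × 1 = 263.9 kips → 0.75 × 263.9 = 198 kips.
Bearing: edge l_c = 1.312, r_n = 27.56 kips; interior l_c = 2, r_n = 42 kips; R_n = 27.56 + 3·42 = 153.6 kips → 115 kips.
Block shear: A_gv = 2.812, A_nv = 1.773, A_nt = 0.2578 in²; R_n = min(0.6F_uA_nv, 0.6F_yA_gv) + U_bs·F_u·A_nt = 92.53 kips → 69.4 kips.
Block shear governs: 69.4 kips.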